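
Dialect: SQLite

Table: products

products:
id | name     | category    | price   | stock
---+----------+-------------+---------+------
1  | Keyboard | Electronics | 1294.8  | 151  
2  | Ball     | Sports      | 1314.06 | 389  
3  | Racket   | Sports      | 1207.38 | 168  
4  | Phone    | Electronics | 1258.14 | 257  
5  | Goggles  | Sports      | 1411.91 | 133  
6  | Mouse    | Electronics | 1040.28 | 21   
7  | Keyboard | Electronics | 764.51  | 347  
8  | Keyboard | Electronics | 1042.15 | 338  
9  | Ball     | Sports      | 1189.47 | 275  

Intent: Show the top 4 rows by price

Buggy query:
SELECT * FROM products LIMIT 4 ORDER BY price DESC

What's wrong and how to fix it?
Bug: ORDER BY cannot follow LIMIT; LIMIT is the final clause

Fix: Swap the clauses: ORDER BY first, then LIMIT

Corrected query:
SELECT * FROM products ORDER BY price DESC LIMIT 4

Result:
id | name     | category    | price   | stock
---+----------+-------------+---------+------
5  | Goggles  | Sports      | 1411.91 | 133  
2  | Ball     | Sports      | 1314.06 | 389  
1  | Keyboard | Electronics | 1294.8  | 151  
4  | Phone    | Electronics | 1258.14 | 257  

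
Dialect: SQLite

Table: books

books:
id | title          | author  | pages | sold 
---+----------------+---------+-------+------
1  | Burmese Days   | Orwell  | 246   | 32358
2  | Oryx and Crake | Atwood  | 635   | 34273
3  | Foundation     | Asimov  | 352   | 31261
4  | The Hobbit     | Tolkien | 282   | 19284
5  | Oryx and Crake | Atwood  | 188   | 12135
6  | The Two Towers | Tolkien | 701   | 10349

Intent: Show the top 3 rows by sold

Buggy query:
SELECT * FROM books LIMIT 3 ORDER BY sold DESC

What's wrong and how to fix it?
Bug: ORDER BY cannot follow LIMIT; LIMIT is the final clause

Fix: Swap the clauses: ORDER BY first, then LIMIT

Corrected query:
SELECT * FROM books ORDER BY sold DESC LIMIT 3

Result:
id | title          | author | pages | sold 
---+----------------+--------+-------+------
2  | Oryx and Crake | Atwood | 635   | 34273
1  | Burmese Days   | Orwell | 246   | 32358
3  | Foundation     | Asimov | 352   | 31261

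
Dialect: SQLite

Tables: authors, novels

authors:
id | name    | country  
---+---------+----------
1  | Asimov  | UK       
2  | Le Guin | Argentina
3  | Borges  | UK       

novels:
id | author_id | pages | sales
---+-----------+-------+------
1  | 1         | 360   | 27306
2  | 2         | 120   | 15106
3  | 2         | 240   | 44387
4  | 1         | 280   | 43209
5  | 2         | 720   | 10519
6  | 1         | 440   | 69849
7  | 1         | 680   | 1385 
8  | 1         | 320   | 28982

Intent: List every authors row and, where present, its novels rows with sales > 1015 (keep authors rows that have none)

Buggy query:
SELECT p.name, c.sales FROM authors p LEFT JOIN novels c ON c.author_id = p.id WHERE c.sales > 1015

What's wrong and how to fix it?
Bug: Filtering c.sales in WHERE discards the NULL rows produced by LEFT JOIN, turning it into an inner join

Fix: Put 'c.sales > 1015' in the JOIN's ON clause instead of WHERE

Corrected query:
SELECT p.name, c.sales FROM authors p LEFT JOIN novels c ON c.author_id = p.id AND c.sales > 1015

Result:
name    | sales
--------+------
Asimov  | 1385 
Asimov  | 27306
Asimov  | 28982
Asimov  | 43209
Asimov  | 69849
Le Guin | 10519
Le Guin | 15106
Le Guin | 44387
Borges  | NULL 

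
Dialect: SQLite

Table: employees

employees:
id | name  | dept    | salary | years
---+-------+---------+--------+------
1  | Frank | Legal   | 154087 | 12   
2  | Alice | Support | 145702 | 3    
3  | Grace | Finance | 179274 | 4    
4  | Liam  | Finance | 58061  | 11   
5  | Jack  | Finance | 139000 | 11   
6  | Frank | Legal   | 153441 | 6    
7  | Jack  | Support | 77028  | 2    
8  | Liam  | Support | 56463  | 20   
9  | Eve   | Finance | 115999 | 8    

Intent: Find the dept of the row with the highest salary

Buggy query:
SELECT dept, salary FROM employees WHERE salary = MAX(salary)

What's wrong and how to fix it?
Bug: MAX(salary) is an aggregate and cannot be used directly in WHERE

Fix: Use a subquery: WHERE salary = (SELECT MAX(salary) FROM employees)

Corrected query:
SELECT dept, salary FROM employees WHERE salary = (SELECT MAX(salary) FROM employees)

Result:
dept    | salary
--------+-------
Finance | 179274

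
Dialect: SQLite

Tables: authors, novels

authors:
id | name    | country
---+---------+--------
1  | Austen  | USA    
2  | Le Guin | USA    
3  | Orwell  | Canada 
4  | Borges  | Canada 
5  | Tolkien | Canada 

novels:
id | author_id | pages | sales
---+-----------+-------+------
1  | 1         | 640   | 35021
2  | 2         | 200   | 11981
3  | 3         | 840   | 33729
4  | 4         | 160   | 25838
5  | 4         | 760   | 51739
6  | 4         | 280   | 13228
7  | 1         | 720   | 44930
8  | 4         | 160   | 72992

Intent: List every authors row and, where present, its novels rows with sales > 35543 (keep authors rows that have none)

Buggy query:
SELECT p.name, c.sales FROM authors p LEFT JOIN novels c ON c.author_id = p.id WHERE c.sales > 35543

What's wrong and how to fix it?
Bug: A WHERE condition on the right-hand table after LEFT JOIN drops unmatched parents

Fix: Put 'c.sales > 35543' in the JOIN's ON clause instead of WHERE

Corrected query:
SELECT p.name, c.sales FROM authors p LEFT JOIN novels c ON c.author_id = p.id AND c.sales > 35543

Result:
name    | sales
--------+------
Austen  | 44930
Le Guin | NULL 
Orwell  | NULL 
Borges  | 51739
Borges  | 72992
Tolkien | NULL 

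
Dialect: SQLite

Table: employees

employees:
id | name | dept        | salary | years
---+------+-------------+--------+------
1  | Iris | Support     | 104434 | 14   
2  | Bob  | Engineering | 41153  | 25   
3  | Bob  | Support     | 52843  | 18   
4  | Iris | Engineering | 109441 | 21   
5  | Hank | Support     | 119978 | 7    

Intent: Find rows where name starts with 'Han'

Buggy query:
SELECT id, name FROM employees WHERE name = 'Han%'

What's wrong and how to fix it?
Bug: Wildcards only work with LIKE; '=' treats '%' as a literal character

Fix: Replace '=' with LIKE so 'Han%' is treated as a pattern

Corrected query:
SELECT id, name FROM employees WHERE name LIKE 'Han%'

Result:
id | name
---+-----
5  | Hank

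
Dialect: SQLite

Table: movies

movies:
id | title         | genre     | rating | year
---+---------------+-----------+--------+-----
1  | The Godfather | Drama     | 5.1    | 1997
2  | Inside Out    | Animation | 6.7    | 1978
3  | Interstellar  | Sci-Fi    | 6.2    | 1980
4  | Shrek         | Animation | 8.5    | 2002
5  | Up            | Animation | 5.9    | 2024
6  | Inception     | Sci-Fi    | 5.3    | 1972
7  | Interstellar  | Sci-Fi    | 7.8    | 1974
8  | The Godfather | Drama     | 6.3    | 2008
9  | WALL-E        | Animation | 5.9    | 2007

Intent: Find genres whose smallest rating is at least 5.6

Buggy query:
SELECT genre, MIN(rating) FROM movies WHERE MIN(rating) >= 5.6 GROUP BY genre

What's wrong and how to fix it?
Bug: Aggregates like MIN are computed per group after WHERE runs

Fix: Replace WHERE with HAVING after the GROUP BY

Corrected query:
SELECT genre, MIN(rating) FROM movies GROUP BY genre HAVING MIN(rating) >= 5.6

Result:
genre     | MIN(rating)
----------+------------
Animation | 5.9        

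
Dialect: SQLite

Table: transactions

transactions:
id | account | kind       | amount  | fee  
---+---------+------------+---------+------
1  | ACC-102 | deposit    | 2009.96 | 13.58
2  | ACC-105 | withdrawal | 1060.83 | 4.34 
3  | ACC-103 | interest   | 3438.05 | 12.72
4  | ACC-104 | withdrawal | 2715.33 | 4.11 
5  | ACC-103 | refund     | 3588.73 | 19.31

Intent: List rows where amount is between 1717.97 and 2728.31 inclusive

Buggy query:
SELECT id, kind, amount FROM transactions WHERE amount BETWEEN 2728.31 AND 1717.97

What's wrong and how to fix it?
Bug: The bounds are reversed; BETWEEN a AND b requires a <= b to match anything

Fix: Write BETWEEN 1717.97 AND 2728.31

Corrected query:
SELECT id, kind, amount FROM transactions WHERE amount BETWEEN 1717.97 AND 2728.31

Result:
id | kind       | amount 
---+------------+--------
1  | deposit    | 2009.96
4  | withdrawal | 2715.33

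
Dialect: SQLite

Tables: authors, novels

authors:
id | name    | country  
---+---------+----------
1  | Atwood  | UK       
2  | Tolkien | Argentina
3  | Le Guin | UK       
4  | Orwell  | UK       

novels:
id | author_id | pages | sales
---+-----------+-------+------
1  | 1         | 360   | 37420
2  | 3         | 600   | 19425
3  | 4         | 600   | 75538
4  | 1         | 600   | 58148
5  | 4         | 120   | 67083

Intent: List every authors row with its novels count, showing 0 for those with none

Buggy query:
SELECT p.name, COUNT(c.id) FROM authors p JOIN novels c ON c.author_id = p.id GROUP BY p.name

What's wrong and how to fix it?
Bug: INNER JOIN drops authors rows that have no matching novels rows

Fix: Use LEFT JOIN so parents without children still appear (COUNT(c.id) gives 0)

Corrected query:
SELECT p.name, COUNT(c.id) FROM authors p LEFT JOIN novels c ON c.author_id = p.id GROUP BY p.name

Result:
name    | COUNT(c.id)
--------+------------
Atwood  | 2          
Le Guin | 1          
Orwell  | 2          
Tolkien | 0          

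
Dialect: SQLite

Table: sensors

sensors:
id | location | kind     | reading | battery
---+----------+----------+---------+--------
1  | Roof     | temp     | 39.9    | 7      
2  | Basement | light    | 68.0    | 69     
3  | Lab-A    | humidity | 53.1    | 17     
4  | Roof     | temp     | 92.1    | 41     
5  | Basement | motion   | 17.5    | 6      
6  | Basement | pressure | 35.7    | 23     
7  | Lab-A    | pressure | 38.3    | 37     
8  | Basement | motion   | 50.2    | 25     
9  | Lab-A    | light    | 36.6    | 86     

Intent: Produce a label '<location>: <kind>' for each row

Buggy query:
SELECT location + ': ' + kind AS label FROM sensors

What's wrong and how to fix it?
Bug: '+' is numeric addition; on text columns SQLite converts them to 0 instead of concatenating

Fix: Use the || operator for string concatenation

Corrected query:
SELECT location || ': ' || kind AS label FROM sensors

Result:
label             
------------------
Roof: temp        
Basement: light   
Lab-A: humidity   
Roof: temp        
Basement: motion  
Basement: pressure
Lab-A: pressure   
Basement: motion  
Lab-A: light      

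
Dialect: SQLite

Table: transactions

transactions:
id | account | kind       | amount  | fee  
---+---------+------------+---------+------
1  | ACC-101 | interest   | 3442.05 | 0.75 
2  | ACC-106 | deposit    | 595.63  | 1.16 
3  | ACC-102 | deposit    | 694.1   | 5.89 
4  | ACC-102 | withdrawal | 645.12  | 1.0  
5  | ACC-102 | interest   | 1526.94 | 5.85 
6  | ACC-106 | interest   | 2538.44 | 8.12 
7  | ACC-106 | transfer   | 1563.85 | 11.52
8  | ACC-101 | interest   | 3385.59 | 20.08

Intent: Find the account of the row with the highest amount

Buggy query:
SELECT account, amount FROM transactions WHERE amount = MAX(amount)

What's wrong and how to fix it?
Bug: MAX(amount) is an aggregate and cannot be used directly in WHERE

Fix: Use a subquery: WHERE amount = (SELECT MAX(amount) FROM transactions)

Corrected query:
SELECT account, amount FROM transactions WHERE amount = (SELECT MAX(amount) FROM transactions)

Result:
account | amount 
--------+--------
ACC-101 | 3442.05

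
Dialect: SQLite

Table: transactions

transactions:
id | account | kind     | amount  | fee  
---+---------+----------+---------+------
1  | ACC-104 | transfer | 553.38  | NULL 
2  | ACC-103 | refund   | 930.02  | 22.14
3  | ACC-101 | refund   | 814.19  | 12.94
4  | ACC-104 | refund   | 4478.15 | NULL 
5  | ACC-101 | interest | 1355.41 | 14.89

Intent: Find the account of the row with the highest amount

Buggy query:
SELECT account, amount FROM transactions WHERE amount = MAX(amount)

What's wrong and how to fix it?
Bug: MAX(amount) is an aggregate and cannot be used directly in WHERE

Fix: Wrap MAX in a scalar subquery so WHERE compares against a single value

Corrected query:
SELECT account, amount FROM transactions WHERE amount = (SELECT MAX(amount) FROM transactions)

Result:
account | amount 
--------+--------
ACC-104 | 4478.15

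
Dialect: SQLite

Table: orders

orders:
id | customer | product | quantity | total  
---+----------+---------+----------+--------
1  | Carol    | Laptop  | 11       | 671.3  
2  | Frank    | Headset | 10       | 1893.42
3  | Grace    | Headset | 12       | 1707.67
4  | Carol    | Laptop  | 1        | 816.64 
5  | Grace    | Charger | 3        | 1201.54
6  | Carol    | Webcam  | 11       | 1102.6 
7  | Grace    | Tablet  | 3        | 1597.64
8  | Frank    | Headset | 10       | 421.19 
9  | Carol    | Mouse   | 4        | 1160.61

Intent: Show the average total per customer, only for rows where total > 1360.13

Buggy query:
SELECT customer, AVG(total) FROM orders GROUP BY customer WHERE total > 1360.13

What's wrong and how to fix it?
Bug: Row-level WHERE must come before GROUP BY in the clause order

Fix: Move the WHERE clause before GROUP BY

Corrected query:
SELECT customer, AVG(total) FROM orders WHERE total > 1360.13 GROUP BY customer

Result:
customer | AVG(total)
---------+-----------
Frank    | 1893.42   
Grace    | 1652.655  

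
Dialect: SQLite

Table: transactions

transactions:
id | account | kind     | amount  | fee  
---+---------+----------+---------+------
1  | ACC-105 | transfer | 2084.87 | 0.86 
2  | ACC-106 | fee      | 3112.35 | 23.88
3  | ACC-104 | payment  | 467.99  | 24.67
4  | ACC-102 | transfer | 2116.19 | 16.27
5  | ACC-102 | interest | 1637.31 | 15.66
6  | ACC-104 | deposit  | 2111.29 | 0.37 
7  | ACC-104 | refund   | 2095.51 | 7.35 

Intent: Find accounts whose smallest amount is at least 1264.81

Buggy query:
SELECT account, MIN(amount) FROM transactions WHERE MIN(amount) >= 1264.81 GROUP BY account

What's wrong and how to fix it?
Bug: MIN() in WHERE is a misuse of aggregate

Fix: Use HAVING for the per-group MIN condition

Corrected query:
SELECT account, MIN(amount) FROM transactions GROUP BY account HAVING MIN(amount) >= 1264.81

Result:
account | MIN(amount)
--------+------------
ACC-102 | 1637.31    
ACC-105 | 2084.87    
ACC-106 | 3112.35    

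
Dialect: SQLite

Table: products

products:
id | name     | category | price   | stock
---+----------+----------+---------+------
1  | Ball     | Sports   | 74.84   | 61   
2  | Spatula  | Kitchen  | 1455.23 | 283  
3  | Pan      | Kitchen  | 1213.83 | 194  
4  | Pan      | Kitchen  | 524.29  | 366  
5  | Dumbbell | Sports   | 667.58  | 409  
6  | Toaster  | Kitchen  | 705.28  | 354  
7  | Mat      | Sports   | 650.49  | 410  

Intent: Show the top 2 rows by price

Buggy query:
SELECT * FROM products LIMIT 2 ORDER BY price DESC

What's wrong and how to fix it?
Bug: ORDER BY cannot follow LIMIT; LIMIT is the final clause

Fix: Sort with ORDER BY, then apply LIMIT

Corrected query:
SELECT * FROM products ORDER BY price DESC LIMIT 2

Result:
id | name    | category | price   | stock
---+---------+----------+---------+------
2  | Spatula | Kitchen  | 1455.23 | 283  
3  | Pan     | Kitchen  | 1213.83 | 194  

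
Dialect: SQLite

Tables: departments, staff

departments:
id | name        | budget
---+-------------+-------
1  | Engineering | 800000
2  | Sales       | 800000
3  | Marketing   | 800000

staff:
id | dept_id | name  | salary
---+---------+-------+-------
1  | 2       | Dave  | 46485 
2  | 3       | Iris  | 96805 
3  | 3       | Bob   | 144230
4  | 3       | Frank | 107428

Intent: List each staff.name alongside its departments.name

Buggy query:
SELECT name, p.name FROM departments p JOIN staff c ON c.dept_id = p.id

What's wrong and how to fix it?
Bug: 'name' exists in both joined tables, so the database can't tell which one is meant

Fix: Prefix ambiguous columns with the table alias

Corrected query:
SELECT c.name, p.name FROM departments p JOIN staff c ON c.dept_id = p.id

Result:
name  | name     
------+----------
Dave  | Sales    
Iris  | Marketing
Bob   | Marketing
Frank | Marketing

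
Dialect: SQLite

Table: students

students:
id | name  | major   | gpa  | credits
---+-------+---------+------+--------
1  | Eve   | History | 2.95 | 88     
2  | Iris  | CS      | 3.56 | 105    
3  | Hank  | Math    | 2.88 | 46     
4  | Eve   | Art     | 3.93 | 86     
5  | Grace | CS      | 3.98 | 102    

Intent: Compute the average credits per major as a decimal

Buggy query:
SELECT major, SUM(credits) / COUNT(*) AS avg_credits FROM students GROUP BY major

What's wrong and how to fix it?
Bug: SUM(credits) and COUNT(*) are both integers; the division truncates the fractional part

Fix: Cast one side to REAL so the division keeps the fractional part

Corrected query:
SELECT major, SUM(credits) * 1.0 / COUNT(*) AS avg_credits FROM students GROUP BY major

Result:
major   | avg_credits
--------+------------
Art     | 86         
CS      | 103.5      
History | 88         
Math    | 46         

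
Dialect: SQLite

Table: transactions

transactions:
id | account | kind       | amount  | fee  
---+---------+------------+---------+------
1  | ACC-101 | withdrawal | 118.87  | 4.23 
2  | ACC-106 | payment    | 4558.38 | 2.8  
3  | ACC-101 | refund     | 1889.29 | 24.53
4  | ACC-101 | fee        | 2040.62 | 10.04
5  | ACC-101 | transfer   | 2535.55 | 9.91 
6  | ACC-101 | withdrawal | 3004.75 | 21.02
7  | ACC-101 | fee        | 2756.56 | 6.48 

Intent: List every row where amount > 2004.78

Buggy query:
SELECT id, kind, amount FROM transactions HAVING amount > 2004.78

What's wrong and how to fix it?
Bug: This is a non-aggregate query (no GROUP BY, no aggregates), so in SQLite the HAVING clause is invalid here; a row-level condition belongs in WHERE

Fix: Use WHERE for row-level filtering

Corrected query:
SELECT id, kind, amount FROM transactions WHERE amount > 2004.78

Result:
id | kind       | amount 
---+------------+--------
2  | payment    | 4558.38
4  | fee        | 2040.62
5  | transfer   | 2535.55
6  | withdrawal | 3004.75
7  | fee        | 2756.56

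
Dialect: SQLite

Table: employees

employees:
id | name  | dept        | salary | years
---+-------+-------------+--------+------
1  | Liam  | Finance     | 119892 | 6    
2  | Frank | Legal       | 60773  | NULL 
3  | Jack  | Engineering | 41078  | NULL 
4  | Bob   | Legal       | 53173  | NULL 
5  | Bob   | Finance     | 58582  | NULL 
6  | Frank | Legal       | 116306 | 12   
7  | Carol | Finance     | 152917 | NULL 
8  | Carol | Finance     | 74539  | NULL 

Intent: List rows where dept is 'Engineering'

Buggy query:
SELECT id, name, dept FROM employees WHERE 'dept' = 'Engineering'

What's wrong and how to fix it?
Bug: Single quotes denote string literals in SQL; the column name is being compared as a constant string

Fix: Remove the quotes around the column name (or use double quotes for an identifier)

Corrected query:
SELECT id, name, dept FROM employees WHERE dept = 'Engineering'

Result:
id | name | dept       
---+------+------------
3  | Jack | Engineering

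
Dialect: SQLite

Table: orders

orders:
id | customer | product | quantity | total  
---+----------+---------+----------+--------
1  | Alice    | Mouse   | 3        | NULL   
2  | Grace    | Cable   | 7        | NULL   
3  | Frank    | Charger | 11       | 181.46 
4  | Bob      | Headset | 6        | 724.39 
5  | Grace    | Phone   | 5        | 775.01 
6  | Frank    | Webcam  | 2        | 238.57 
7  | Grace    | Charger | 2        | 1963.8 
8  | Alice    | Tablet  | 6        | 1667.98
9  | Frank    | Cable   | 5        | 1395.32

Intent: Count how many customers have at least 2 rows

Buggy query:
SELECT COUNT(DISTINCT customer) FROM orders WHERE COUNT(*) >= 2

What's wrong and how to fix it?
Bug: WHERE filters individual rows, not groups, so a group-level COUNT is invalid there

Fix: Group first with HAVING COUNT(*) >= 2, then COUNT the resulting groups

Corrected query:
SELECT COUNT(*) FROM (SELECT customer FROM orders GROUP BY customer HAVING COUNT(*) >= 2)

Result:
COUNT(*)
--------
3       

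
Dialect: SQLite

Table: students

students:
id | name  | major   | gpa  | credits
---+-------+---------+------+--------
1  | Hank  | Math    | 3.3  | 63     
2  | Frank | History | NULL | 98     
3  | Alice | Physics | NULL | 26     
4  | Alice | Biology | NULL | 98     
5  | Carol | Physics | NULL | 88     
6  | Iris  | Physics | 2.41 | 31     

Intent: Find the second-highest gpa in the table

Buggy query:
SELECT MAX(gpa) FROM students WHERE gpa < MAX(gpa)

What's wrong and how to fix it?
Bug: MAX(gpa) on the right of the comparison is an aggregate-in-WHERE error

Fix: Compute the overall MAX in a subquery, then take MAX of rows below it

Corrected query:
SELECT MAX(gpa) FROM students WHERE gpa < (SELECT MAX(gpa) FROM students)

Result:
MAX(gpa)
--------
2.41    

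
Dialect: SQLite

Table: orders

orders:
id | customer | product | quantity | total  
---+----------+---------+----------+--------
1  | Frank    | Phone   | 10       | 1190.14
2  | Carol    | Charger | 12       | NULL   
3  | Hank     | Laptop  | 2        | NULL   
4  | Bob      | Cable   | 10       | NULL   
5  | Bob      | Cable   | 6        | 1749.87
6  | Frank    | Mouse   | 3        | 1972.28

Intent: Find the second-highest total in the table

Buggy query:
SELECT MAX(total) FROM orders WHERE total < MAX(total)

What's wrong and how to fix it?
Bug: The inner MAX is an aggregate inside WHERE, which is not allowed

Fix: Put the inner MAX in a scalar subquery

Corrected query:
SELECT MAX(total) FROM orders WHERE total < (SELECT MAX(total) FROM orders)

Result:
MAX(total)
----------
1749.87   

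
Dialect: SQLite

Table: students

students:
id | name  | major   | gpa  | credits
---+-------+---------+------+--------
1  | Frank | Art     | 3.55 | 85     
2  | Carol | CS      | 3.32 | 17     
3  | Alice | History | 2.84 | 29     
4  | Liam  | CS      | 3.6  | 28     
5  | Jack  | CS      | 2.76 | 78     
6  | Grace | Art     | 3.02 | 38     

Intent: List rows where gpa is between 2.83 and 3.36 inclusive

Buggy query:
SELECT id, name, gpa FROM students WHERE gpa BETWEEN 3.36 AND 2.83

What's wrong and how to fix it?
Bug: The bounds are reversed; BETWEEN a AND b requires a <= b to match anything

Fix: Swap the bounds so the smaller value comes first

Corrected query:
SELECT id, name, gpa FROM students WHERE gpa BETWEEN 2.83 AND 3.36

Result:
id | name  | gpa 
---+-------+-----
2  | Carol | 3.32
3  | Alice | 2.84
6  | Grace | 3.02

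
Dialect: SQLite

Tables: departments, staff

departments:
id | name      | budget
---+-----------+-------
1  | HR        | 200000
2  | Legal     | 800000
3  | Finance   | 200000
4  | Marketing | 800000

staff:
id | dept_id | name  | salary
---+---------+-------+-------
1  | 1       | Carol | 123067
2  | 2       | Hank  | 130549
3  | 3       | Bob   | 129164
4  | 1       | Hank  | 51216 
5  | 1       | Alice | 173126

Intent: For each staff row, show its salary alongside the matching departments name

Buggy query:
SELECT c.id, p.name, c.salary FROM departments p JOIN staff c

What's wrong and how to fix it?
Bug: Missing join condition: each staff row is matched to all departments rows instead of just its own

Fix: Specify the join condition linking the foreign key to the parent id

Corrected query:
SELECT c.id, p.name, c.salary FROM departments p JOIN staff c ON c.dept_id = p.id

Result:
id | name    | salary
---+---------+-------
1  | HR      | 123067
2  | Legal   | 130549
3  | Finance | 129164
4  | HR      | 51216 
5  | HR      | 173126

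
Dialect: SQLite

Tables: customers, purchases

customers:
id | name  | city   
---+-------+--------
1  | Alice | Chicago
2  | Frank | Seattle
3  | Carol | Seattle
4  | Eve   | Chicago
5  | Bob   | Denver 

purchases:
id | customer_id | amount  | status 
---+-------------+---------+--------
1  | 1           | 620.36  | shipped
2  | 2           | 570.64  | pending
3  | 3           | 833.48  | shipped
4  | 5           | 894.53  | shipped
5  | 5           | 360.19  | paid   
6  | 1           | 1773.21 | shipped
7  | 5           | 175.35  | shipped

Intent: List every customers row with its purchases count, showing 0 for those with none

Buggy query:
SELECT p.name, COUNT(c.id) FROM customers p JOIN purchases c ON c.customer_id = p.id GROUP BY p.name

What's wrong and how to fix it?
Bug: INNER JOIN drops customers rows that have no matching purchases rows

Fix: Use LEFT JOIN so parents without children still appear (COUNT(c.id) gives 0)

Corrected query:
SELECT p.name, COUNT(c.id) FROM customers p LEFT JOIN purchases c ON c.customer_id = p.id GROUP BY p.name

Result:
name  | COUNT(c.id)
------+------------
Alice | 2          
Bob   | 3          
Carol | 1          
Eve   | 0          
Frank | 1          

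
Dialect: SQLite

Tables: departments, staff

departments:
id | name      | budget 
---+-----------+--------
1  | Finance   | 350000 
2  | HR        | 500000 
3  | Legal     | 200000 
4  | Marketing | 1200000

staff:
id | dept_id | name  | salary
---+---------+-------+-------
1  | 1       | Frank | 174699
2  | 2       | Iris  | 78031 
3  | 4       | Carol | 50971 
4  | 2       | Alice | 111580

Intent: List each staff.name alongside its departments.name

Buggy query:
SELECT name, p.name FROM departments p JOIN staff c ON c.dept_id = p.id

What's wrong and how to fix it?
Bug: Both tables have a 'name' column; the unqualified reference is ambiguous

Fix: Qualify the column with its table alias (c.name)

Corrected query:
SELECT c.name, p.name FROM departments p JOIN staff c ON c.dept_id = p.id

Result:
name  | name     
------+----------
Frank | Finance  
Iris  | HR       
Carol | Marketing
Alice | HR       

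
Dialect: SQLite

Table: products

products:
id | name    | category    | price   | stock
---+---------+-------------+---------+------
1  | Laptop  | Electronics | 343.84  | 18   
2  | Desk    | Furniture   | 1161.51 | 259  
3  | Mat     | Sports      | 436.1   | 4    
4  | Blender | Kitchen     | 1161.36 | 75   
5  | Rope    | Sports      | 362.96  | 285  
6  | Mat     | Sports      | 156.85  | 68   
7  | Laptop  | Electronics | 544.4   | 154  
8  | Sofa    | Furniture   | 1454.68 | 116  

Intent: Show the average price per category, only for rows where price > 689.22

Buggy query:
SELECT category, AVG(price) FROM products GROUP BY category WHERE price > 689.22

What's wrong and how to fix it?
Bug: Row-level WHERE must come before GROUP BY in the clause order

Fix: Place WHERE between FROM and GROUP BY

Corrected query:
SELECT category, AVG(price) FROM products WHERE price > 689.22 GROUP BY category

Result:
category  | AVG(price)
----------+-----------
Furniture | 1308.095  
Kitchen   | 1161.36   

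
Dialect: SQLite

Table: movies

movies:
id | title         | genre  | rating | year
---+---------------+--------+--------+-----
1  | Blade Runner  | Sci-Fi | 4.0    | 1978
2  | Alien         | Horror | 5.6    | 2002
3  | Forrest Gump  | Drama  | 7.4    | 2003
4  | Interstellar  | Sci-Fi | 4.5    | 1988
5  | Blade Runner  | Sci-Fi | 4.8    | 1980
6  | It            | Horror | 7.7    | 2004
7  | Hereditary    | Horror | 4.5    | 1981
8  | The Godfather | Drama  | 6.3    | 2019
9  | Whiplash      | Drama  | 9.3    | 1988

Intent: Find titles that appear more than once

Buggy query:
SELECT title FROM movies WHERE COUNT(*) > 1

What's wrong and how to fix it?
Bug: COUNT(*) is an aggregate and cannot be used in WHERE

Fix: GROUP BY title, then filter groups with HAVING COUNT(*) > 1

Corrected query:
SELECT title FROM movies GROUP BY title HAVING COUNT(*) > 1

Result:
title       
------------
Blade Runner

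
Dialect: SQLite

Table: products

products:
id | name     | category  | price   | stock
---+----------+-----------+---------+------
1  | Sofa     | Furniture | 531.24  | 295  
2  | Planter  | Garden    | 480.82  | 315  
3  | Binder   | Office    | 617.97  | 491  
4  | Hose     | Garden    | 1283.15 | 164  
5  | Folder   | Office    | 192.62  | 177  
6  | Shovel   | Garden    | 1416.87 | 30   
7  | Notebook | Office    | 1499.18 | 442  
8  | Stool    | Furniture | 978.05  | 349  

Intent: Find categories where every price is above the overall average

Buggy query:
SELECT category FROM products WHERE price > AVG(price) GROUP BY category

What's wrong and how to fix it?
Bug: WHERE evaluates per row before aggregation, so AVG() is unavailable

Fix: Compute the overall average in a scalar subquery and compare each group's MIN against it in HAVING

Corrected query:
SELECT category FROM products GROUP BY category HAVING MIN(price) > (SELECT AVG(price) FROM products)

Result:
(no rows)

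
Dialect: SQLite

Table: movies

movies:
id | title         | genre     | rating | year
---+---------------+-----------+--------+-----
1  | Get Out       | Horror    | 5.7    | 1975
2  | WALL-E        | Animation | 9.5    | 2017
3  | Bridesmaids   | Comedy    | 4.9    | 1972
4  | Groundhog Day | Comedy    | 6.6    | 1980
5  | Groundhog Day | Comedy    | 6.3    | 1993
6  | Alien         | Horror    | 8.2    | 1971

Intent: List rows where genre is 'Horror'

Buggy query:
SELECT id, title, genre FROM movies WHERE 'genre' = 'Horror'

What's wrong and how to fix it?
Bug: 'genre' in single quotes is a string literal, not the column; the comparison is literal-vs-literal and never true

Fix: Reference the column as genre without single quotes

Corrected query:
SELECT id, title, genre FROM movies WHERE genre = 'Horror'

Result:
id | title   | genre 
---+---------+-------
1  | Get Out | Horror
6  | Alien   | Horror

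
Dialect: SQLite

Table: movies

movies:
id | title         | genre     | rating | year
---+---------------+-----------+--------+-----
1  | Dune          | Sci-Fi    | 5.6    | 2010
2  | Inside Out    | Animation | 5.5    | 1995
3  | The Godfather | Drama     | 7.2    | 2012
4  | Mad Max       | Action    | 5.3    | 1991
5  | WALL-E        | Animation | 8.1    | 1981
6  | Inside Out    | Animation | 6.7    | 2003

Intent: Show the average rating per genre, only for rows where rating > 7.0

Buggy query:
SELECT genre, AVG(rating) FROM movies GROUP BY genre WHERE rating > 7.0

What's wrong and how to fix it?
Bug: WHERE cannot follow GROUP BY

Fix: Place WHERE between FROM and GROUP BY

Corrected query:
SELECT genre, AVG(rating) FROM movies WHERE rating > 7.0 GROUP BY genre

Result:
genre     | AVG(rating)
----------+------------
Animation | 8.1        
Drama     | 7.2        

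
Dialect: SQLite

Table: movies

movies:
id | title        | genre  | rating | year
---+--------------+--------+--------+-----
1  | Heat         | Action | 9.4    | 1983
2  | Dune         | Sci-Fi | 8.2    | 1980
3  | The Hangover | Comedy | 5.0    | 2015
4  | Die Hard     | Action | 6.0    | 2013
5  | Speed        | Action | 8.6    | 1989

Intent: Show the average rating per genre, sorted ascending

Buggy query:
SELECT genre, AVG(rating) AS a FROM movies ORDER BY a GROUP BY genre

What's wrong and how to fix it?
Bug: GROUP BY must precede ORDER BY

Fix: Move ORDER BY to the end, after GROUP BY

Corrected query:
SELECT genre, AVG(rating) AS a FROM movies GROUP BY genre ORDER BY a

Result:
genre  | a  
-------+----
Comedy | 5  
Action | 8  
Sci-Fi | 8.2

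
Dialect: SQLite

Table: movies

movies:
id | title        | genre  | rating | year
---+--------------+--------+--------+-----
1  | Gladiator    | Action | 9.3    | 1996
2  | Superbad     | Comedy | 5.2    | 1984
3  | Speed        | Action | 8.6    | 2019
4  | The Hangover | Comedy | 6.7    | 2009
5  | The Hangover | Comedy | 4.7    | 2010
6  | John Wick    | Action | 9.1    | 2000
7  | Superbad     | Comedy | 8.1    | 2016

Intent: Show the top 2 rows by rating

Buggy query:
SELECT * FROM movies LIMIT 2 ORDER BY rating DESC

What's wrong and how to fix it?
Bug: ORDER BY cannot follow LIMIT; LIMIT is the final clause

Fix: Swap the clauses: ORDER BY first, then LIMIT

Corrected query:
SELECT * FROM movies ORDER BY rating DESC LIMIT 2

Result:
id | title     | genre  | rating | year
---+-----------+--------+--------+-----
1  | Gladiator | Action | 9.3    | 1996
6  | John Wick | Action | 9.1    | 2000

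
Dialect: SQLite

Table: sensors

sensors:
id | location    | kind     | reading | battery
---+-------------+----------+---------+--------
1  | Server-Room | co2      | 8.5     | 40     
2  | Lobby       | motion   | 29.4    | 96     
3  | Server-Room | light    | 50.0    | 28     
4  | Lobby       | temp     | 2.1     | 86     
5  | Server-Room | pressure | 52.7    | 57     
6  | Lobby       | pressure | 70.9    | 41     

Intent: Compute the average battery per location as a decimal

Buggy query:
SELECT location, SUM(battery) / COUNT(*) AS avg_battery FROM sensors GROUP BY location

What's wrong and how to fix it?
Bug: SUM(battery) and COUNT(*) are both integers; the division truncates the fractional part

Fix: Cast one side to REAL so the division keeps the fractional part

Corrected query:
SELECT location, SUM(battery) * 1.0 / COUNT(*) AS avg_battery FROM sensors GROUP BY location

Result:
location    | avg_battery
------------+------------
Lobby       | 74.333333  
Server-Room | 41.666667  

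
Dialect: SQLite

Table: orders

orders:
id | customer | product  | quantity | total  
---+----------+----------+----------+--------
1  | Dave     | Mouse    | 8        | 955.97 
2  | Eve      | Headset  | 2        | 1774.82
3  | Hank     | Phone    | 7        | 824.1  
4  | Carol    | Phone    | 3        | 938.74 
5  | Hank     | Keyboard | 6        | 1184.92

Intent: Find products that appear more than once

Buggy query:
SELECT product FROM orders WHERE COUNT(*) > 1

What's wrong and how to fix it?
Bug: WHERE can't reference COUNT(*); aggregates are computed after WHERE

Fix: Group first, then use HAVING for the count condition

Corrected query:
SELECT product FROM orders GROUP BY product HAVING COUNT(*) > 1

Result:
product
-------
Phone  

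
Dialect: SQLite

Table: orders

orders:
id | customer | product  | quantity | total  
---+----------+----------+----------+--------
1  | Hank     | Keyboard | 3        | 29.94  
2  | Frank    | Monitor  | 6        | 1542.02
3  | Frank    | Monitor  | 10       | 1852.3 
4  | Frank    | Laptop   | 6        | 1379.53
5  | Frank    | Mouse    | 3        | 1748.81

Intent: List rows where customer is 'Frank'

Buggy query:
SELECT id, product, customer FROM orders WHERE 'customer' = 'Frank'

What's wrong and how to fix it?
Bug: Single quotes denote string literals in SQL; the column name is being compared as a constant string

Fix: Reference the column as customer without single quotes

Corrected query:
SELECT id, product, customer FROM orders WHERE customer = 'Frank'

Result:
id | product | customer
---+---------+---------
2  | Monitor | Frank   
3  | Monitor | Frank   
4  | Laptop  | Frank   
5  | Mouse   | Frank   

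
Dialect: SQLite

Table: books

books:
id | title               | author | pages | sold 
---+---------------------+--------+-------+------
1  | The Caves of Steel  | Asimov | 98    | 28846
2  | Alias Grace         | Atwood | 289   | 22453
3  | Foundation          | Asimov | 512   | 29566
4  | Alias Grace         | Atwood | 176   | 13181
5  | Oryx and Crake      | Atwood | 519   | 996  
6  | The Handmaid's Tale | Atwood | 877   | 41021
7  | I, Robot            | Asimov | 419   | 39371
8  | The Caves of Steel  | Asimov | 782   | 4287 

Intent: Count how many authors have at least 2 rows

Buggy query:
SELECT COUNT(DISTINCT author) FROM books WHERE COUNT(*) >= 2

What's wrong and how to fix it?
Bug: WHERE filters individual rows, not groups, so a group-level COUNT is invalid there

Fix: Group first with HAVING COUNT(*) >= 2, then COUNT the resulting groups

Corrected query:
SELECT COUNT(*) FROM (SELECT author FROM books GROUP BY author HAVING COUNT(*) >= 2)

Result:
COUNT(*)
--------
2       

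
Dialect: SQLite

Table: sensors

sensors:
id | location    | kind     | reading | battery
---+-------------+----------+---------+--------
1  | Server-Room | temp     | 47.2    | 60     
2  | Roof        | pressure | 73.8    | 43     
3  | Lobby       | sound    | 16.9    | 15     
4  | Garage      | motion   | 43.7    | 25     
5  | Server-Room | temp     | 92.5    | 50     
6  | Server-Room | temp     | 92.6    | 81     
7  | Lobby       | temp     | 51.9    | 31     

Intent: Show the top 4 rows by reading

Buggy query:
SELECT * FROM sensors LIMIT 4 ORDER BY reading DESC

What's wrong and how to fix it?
Bug: ORDER BY cannot follow LIMIT; LIMIT is the final clause

Fix: Swap the clauses: ORDER BY first, then LIMIT

Corrected query:
SELECT * FROM sensors ORDER BY reading DESC LIMIT 4

Result:
id | location    | kind     | reading | battery
---+-------------+----------+---------+--------
6  | Server-Room | temp     | 92.6    | 81     
5  | Server-Room | temp     | 92.5    | 50     
2  | Roof        | pressure | 73.8    | 43     
7  | Lobby       | temp     | 51.9    | 31     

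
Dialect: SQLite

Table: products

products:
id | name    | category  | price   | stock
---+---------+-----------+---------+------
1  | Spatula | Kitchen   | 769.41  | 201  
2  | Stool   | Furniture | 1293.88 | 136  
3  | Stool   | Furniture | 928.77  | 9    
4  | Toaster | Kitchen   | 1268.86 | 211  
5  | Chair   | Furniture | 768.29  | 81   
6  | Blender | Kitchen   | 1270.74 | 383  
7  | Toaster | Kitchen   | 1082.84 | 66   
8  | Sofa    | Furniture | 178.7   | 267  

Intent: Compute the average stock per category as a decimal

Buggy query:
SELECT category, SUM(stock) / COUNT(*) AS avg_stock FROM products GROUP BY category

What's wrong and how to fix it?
Bug: SUM(stock) and COUNT(*) are both integers; the division truncates the fractional part

Fix: Multiply by 1.0 (or CAST to REAL) to force floating-point division

Corrected query:
SELECT category, SUM(stock) * 1.0 / COUNT(*) AS avg_stock FROM products GROUP BY category

Result:
category  | avg_stock
----------+----------
Furniture | 123.25   
Kitchen   | 215.25   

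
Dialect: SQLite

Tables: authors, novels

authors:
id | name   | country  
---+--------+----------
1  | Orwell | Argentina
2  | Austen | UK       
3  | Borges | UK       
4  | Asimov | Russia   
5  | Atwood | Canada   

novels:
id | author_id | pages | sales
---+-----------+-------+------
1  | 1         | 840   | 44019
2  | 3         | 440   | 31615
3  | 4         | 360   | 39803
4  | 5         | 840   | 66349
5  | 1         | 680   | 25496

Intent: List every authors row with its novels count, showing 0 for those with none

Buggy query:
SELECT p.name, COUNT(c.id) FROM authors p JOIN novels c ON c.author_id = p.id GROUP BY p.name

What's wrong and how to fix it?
Bug: INNER JOIN drops authors rows that have no matching novels rows

Fix: Switch to LEFT JOIN to retain unmatched parent rows

Corrected query:
SELECT p.name, COUNT(c.id) FROM authors p LEFT JOIN novels c ON c.author_id = p.id GROUP BY p.name

Result:
name   | COUNT(c.id)
-------+------------
Asimov | 1          
Atwood | 1          
Austen | 0          
Borges | 1          
Orwell | 2          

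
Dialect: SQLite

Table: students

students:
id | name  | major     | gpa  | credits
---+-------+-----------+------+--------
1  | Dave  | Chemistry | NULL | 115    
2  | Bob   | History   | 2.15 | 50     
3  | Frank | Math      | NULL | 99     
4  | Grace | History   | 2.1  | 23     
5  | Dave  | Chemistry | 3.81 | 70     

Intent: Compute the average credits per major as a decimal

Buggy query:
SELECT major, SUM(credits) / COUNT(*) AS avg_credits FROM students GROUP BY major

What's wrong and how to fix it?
Bug: Both operands are integers, so '/' performs integer division and truncates

Fix: Multiply by 1.0 (or CAST to REAL) to force floating-point division

Corrected query:
SELECT major, SUM(credits) * 1.0 / COUNT(*) AS avg_credits FROM students GROUP BY major

Result:
major     | avg_credits
----------+------------
Chemistry | 92.5       
History   | 36.5       
Math      | 99         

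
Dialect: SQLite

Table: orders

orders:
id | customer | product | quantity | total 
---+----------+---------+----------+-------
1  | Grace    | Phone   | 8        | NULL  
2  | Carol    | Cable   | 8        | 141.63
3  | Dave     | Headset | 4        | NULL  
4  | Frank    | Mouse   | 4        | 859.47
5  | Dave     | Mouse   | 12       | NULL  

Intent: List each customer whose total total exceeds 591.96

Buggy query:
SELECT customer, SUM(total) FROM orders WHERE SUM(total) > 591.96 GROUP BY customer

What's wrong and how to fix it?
Bug: WHERE runs before GROUP BY, so aggregates aren't available there

Fix: Move the aggregate condition to a HAVING clause

Corrected query:
SELECT customer, SUM(total) FROM orders GROUP BY customer HAVING SUM(total) > 591.96

Result:
customer | SUM(total)
---------+-----------
Frank    | 859.47    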